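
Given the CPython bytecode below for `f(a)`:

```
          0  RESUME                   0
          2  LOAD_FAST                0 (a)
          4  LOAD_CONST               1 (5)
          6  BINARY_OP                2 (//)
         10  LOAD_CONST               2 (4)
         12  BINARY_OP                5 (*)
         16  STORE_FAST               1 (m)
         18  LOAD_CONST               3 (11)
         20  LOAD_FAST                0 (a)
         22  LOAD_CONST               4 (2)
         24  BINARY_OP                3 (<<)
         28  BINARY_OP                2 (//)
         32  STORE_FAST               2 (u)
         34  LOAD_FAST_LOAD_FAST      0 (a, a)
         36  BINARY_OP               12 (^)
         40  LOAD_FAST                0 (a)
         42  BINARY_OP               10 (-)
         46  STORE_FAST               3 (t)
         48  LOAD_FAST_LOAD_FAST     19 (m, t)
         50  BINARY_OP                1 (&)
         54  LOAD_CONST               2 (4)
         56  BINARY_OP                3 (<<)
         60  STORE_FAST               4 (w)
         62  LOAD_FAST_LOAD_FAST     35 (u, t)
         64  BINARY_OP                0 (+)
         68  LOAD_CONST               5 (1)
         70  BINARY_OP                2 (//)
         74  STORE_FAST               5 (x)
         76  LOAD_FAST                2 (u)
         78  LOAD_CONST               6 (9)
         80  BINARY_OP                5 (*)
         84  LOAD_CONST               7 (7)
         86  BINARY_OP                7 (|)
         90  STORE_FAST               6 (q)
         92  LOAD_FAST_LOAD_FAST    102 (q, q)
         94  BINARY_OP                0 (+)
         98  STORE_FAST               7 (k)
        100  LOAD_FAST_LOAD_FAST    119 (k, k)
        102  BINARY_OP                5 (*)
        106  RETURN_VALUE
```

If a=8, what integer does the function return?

LOAD_FAST a → push 8. Stack: [8]
LOAD_CONST → push 5. Stack: [8, 5]
BINARY_OP // → 8 // 5 = 1. Stack: [1]
LOAD_CONST → push 4. Stack: [1, 4]
BINARY_OP * → 1 * 4 = 4. Stack: [4]
STORE_FAST m → m=4. Stack: []
LOAD_CONST → push 11. Stack: [11]
LOAD_FAST a → push 8. Stack: [11, 8]
LOAD_CONST → push 2. Stack: [11, 8, 2]
BINARY_OP << → 8 << 2 = 32. Stack: [11, 32]
BINARY_OP // → 11 // 32 = 0. Stack: [0]
STORE_FAST u → u=0. Stack: []
LOAD_FAST_LOAD_FAST a,a → push 8,8. Stack: [8, 8]
BINARY_OP ^ → 8 ^ 8 = 0. Stack: [0]
LOAD_FAST a → push 8. Stack: [0, 8]
BINARY_OP - → 0 - 8 = -8. Stack: [-8]
STORE_FAST t → t=-8. Stack: []
LOAD_FAST_LOAD_FAST m,t → push 4,-8. Stack: [4, -8]
BINARY_OP & → 4 & -8 = 0. Stack: [0]
LOAD_CONST → push 4. Stack: [0, 4]
BINARY_OP << → 0 << 4 = 0. Stack: [0]
STORE_FAST w → w=0. Stack: []
LOAD_FAST_LOAD_FAST u,t → push 0,-8. Stack: [0, -8]
BINARY_OP + → 0 + -8 = -8. Stack: [-8]
LOAD_CONST → push 1. Stack: [-8, 1]
BINARY_OP // → -8 // 1 = -8. Stack: [-8]
STORE_FAST x → x=-8. Stack: []
LOAD_FAST u → push 0. Stack: [0]
LOAD_CONST → push 9. Stack: [0, 9]
BINARY_OP * → 0 * 9 = 0. Stack: [0]
LOAD_CONST → push 7. Stack: [0, 7]
BINARY_OP | → 0 | 7 = 7. Stack: [7]
STORE_FAST q → q=7. Stack: []
LOAD_FAST_LOAD_FAST q,q → push 7,7. Stack: [7, 7]
BINARY_OP + → 7 + 7 = 14. Stack: [14]
STORE_FAST k → k=14. Stack: []
LOAD_FAST_LOAD_FAST k,k → push 14,14. Stack: [14, 14]
BINARY_OP * → 14 * 14 = 196. Stack: [196]
RETURN_VALUE → return 196.

196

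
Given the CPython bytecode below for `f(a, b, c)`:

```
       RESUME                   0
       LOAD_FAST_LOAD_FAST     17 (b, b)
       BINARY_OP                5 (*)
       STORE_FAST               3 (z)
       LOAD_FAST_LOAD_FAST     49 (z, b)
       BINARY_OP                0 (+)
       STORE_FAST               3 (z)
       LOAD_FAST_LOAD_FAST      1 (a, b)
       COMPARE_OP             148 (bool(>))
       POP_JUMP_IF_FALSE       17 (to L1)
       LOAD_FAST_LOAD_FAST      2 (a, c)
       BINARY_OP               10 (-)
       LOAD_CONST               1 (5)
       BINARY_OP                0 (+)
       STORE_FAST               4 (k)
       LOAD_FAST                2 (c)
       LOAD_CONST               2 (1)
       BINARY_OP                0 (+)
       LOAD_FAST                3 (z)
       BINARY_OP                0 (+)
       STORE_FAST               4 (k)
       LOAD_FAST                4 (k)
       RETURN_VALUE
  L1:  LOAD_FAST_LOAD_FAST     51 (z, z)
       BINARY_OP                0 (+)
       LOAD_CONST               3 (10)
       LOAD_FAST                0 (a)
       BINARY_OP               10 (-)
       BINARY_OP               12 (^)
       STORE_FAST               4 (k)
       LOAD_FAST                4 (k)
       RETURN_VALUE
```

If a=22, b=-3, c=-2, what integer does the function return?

5

LOAD_FAST_LOAD_FAST b,b → push -3,-3. Stack: [-3, -3]
BINARY_OP * → -3 * -3 = 9. Stack: [9]
STORE_FAST z → z=9. Stack: []
LOAD_FAST_LOAD_FAST z,b → push 9,-3. Stack: [9, -3]
BINARY_OP + → 9 + -3 = 6. Stack: [6]
STORE_FAST z → z=6. Stack: []
LOAD_FAST_LOAD_FAST a,b → push 22,-3. Stack: [22, -3]
COMPARE_OP bool(>) → 22 vs -3 = True. Stack: [True]
POP_JUMP_IF_FALSE → pop True; no jump. Stack: []
LOAD_FAST_LOAD_FAST a,c → push 22,-2. Stack: [22, -2]
BINARY_OP - → 22 - -2 = 24. Stack: [24]
LOAD_CONST → push 5. Stack: [24, 5]
BINARY_OP + → 24 + 5 = 29. Stack: [29]
STORE_FAST k → k=29. Stack: []
LOAD_FAST c → push -2. Stack: [-2]
LOAD_CONST → push 1. Stack: [-2, 1]
BINARY_OP + → -2 + 1 = -1. Stack: [-1]
LOAD_FAST z → push 6. Stack: [-1, 6]
BINARY_OP + → -1 + 6 = 5. Stack: [5]
STORE_FAST k → k=5. Stack: []
LOAD_FAST k → push 5. Stack: [5]
RETURN_VALUE → return 5.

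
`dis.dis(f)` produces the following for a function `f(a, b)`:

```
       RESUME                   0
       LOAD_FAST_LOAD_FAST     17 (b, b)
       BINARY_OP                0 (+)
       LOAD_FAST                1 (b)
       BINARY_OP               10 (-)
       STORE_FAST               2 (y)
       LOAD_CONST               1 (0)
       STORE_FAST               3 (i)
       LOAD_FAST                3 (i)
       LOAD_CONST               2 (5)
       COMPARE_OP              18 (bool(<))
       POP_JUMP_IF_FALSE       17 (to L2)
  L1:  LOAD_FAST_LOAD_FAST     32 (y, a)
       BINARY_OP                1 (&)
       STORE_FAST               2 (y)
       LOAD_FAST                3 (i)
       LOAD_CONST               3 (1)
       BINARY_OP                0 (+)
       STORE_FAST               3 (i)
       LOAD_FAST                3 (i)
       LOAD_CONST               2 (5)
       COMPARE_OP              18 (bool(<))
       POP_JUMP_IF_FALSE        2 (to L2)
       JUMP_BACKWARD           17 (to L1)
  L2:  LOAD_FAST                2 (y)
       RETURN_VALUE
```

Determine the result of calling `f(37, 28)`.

4

LOAD_FAST_LOAD_FAST b,b → push 28,28
BINARY_OP + → 28 + 28 = 56
LOAD_FAST b → push 28
BINARY_OP - → 56 - 28 = 28
STORE_FAST y → y=28
LOAD_CONST → push 0
STORE_FAST i → i=0
LOAD_FAST i → push 0
LOAD_CONST → push 5
COMPARE_OP bool(<) → 0 vs 5 = True
POP_JUMP_IF_FALSE → pop True; no jump
LOAD_FAST_LOAD_FAST y,a → push 28,37
BINARY_OP & → 28 & 37 = 4
STORE_FAST y → y=4
LOAD_FAST i → push 0
LOAD_CONST → push 1
BINARY_OP + → 0 + 1 = 1
STORE_FAST i → i=1
LOAD_FAST i → push 1
LOAD_CONST → push 5
COMPARE_OP bool(<) → 1 vs 5 = True
POP_JUMP_IF_FALSE → pop True; no jump
LOAD_FAST_LOAD_FAST y,a → push 4,37
BINARY_OP & → 4 & 37 = 4
STORE_FAST y → y=4
LOAD_FAST i → push 1
LOAD_CONST → push 1
BINARY_OP + → 1 + 1 = 2
STORE_FAST i → i=2
LOAD_FAST i → push 2
LOAD_CONST → push 5
COMPARE_OP bool(<) → 2 vs 5 = True
POP_JUMP_IF_FALSE → pop True; no jump
LOAD_FAST_LOAD_FAST y,a → push 4,37
BINARY_OP & → 4 & 37 = 4
STORE_FAST y → y=4
LOAD_FAST i → push 2
LOAD_CONST → push 1
BINARY_OP + → 2 + 1 = 3
STORE_FAST i → i=3
LOAD_FAST i → push 3
LOAD_CONST → push 5
COMPARE_OP bool(<) → 3 vs 5 = True
POP_JUMP_IF_FALSE → pop True; no jump
LOAD_FAST_LOAD_FAST y,a → push 4,37
BINARY_OP & → 4 & 37 = 4
STORE_FAST y → y=4
LOAD_FAST i → push 3
LOAD_CONST → push 1
BINARY_OP + → 3 + 1 = 4
STORE_FAST i → i=4
LOAD_FAST i → push 4
LOAD_CONST → push 5
COMPARE_OP bool(<) → 4 vs 5 = True
POP_JUMP_IF_FALSE → pop True; no jump
LOAD_FAST_LOAD_FAST y,a → push 4,37
BINARY_OP & → 4 & 37 = 4
STORE_FAST y → y=4
LOAD_FAST i → push 4
LOAD_CONST → push 1
BINARY_OP + → 4 + 1 = 5
STORE_FAST i → i=5
LOAD_FAST i → push 5
LOAD_CONST → push 5
COMPARE_OP bool(<) → 5 vs 5 = False
POP_JUMP_IF_FALSE → pop False; jump
LOAD_FAST y → push 4
RETURN_VALUE → return 4.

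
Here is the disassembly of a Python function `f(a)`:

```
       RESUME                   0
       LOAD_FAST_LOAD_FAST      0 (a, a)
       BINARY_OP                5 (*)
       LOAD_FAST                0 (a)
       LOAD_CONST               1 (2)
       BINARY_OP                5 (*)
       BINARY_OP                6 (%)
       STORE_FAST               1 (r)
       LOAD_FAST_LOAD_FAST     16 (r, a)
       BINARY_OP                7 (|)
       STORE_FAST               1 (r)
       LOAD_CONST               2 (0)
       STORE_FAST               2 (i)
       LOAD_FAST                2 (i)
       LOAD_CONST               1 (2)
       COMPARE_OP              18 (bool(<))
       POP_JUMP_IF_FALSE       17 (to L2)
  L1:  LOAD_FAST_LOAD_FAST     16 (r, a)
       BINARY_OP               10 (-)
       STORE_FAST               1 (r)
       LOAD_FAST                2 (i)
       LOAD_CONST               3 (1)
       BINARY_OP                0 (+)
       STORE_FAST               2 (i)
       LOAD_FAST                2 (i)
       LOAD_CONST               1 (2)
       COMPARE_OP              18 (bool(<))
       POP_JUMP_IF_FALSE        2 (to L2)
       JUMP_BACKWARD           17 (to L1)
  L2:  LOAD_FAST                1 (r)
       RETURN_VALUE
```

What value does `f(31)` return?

-31

LOAD_FAST_LOAD_FAST a,a → push 31,31. Stack: [31, 31]
BINARY_OP * → 31 * 31 = 961. Stack: [961]
LOAD_FAST a → push 31. Stack: [961, 31]
LOAD_CONST → push 2. Stack: [961, 31, 2]
BINARY_OP * → 31 * 2 = 62. Stack: [961, 62]
BINARY_OP % → 961 % 62 = 31. Stack: [31]
STORE_FAST r → r=31. Stack: []
LOAD_FAST_LOAD_FAST r,a → push 31,31. Stack: [31, 31]
BINARY_OP | → 31 | 31 = 31. Stack: [31]
STORE_FAST r → r=31. Stack: []
LOAD_CONST → push 0. Stack: [0]
STORE_FAST i → i=0. Stack: []
LOAD_FAST i → push 0. Stack: [0]
LOAD_CONST → push 2. Stack: [0, 2]
COMPARE_OP bool(<) → 0 vs 2 = True. Stack: [True]
POP_JUMP_IF_FALSE → pop True; no jump. Stack: []
LOAD_FAST_LOAD_FAST r,a → push 31,31. Stack: [31, 31]
BINARY_OP - → 31 - 31 = 0. Stack: [0]
STORE_FAST r → r=0. Stack: []
LOAD_FAST i → push 0. Stack: [0]
LOAD_CONST → push 1. Stack: [0, 1]
BINARY_OP + → 0 + 1 = 1. Stack: [1]
STORE_FAST i → i=1. Stack: []
LOAD_FAST i → push 1. Stack: [1]
LOAD_CONST → push 2. Stack: [1, 2]
COMPARE_OP bool(<) → 1 vs 2 = True. Stack: [True]
POP_JUMP_IF_FALSE → pop True; no jump. Stack: []
LOAD_FAST_LOAD_FAST r,a → push 0,31. Stack: [0, 31]
BINARY_OP - → 0 - 31 = -31. Stack: [-31]
STORE_FAST r → r=-31. Stack: []
LOAD_FAST i → push 1. Stack: [1]
LOAD_CONST → push 1. Stack: [1, 1]
BINARY_OP + → 1 + 1 = 2. Stack: [2]
STORE_FAST i → i=2. Stack: []
LOAD_FAST i → push 2. Stack: [2]
LOAD_CONST → push 2. Stack: [2, 2]
COMPARE_OP bool(<) → 2 vs 2 = False. Stack: [False]
POP_JUMP_IF_FALSE → pop False; jump. Stack: []
LOAD_FAST r → push -31. Stack: [-31]
RETURN_VALUE → return -31.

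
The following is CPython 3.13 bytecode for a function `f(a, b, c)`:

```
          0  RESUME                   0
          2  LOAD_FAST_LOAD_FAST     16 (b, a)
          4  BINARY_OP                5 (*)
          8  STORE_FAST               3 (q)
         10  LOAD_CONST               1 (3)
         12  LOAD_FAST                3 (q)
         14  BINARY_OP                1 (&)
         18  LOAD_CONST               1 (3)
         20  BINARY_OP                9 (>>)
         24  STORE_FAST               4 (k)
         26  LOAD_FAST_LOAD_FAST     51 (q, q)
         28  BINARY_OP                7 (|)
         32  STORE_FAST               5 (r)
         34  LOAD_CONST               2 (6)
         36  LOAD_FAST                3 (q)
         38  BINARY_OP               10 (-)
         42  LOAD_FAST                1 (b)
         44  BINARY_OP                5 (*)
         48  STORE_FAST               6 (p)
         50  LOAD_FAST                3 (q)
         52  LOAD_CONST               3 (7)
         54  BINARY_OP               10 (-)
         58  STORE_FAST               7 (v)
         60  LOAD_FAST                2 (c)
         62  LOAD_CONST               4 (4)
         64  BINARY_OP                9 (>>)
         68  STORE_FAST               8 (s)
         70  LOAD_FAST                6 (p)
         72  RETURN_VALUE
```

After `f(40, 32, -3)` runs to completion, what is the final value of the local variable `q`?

1280

LOAD_FAST_LOAD_FAST b,a → push 32,40. Stack: [32, 40]
BINARY_OP * → 32 * 40 = 1280. Stack: [1280]
STORE_FAST q → q=1280. Stack: []
LOAD_CONST → push 3. Stack: [3]
LOAD_FAST q → push 1280. Stack: [3, 1280]
BINARY_OP & → 3 & 1280 = 0. Stack: [0]
LOAD_CONST → push 3. Stack: [0, 3]
BINARY_OP >> → 0 >> 3 = 0. Stack: [0]
STORE_FAST k → k=0. Stack: []
LOAD_FAST_LOAD_FAST q,q → push 1280,1280. Stack: [1280, 1280]
BINARY_OP | → 1280 | 1280 = 1280. Stack: [1280]
STORE_FAST r → r=1280. Stack: []
LOAD_CONST → push 6. Stack: [6]
LOAD_FAST q → push 1280. Stack: [6, 1280]
BINARY_OP - → 6 - 1280 = -1274. Stack: [-1274]
LOAD_FAST b → push 32. Stack: [-1274, 32]
BINARY_OP * → -1274 * 32 = -40768. Stack: [-40768]
STORE_FAST p → p=-40768. Stack: []
LOAD_FAST q → push 1280. Stack: [1280]
LOAD_CONST → push 7. Stack: [1280, 7]
BINARY_OP - → 1280 - 7 = 1273. Stack: [1273]
STORE_FAST v → v=1273. Stack: []
LOAD_FAST c → push -3. Stack: [-3]
LOAD_CONST → push 4. Stack: [-3, 4]
BINARY_OP >> → -3 >> 4 = -1. Stack: [-1]
STORE_FAST s → s=-1. Stack: []
LOAD_FAST p → push -40768. Stack: [-40768]
RETURN_VALUE → return -40768.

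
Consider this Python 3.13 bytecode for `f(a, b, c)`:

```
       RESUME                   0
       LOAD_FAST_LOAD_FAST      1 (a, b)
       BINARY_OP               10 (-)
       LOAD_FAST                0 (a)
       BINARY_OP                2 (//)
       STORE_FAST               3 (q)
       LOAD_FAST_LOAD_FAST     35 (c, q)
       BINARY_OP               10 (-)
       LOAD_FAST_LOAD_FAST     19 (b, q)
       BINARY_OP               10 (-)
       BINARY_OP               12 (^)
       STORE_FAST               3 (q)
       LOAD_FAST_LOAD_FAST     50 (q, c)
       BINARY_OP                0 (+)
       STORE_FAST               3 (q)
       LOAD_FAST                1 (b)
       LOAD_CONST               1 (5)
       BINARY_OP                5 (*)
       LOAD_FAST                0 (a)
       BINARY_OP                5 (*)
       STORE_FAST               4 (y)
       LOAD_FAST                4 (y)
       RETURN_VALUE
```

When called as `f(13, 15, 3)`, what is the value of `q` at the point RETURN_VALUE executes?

23

LOAD_FAST_LOAD_FAST a,b → push 13,15. Stack: [13, 15]
BINARY_OP - → 13 - 15 = -2. Stack: [-2]
LOAD_FAST a → push 13. Stack: [-2, 13]
BINARY_OP // → -2 // 13 = -1. Stack: [-1]
STORE_FAST q → q=-1. Stack: []
LOAD_FAST_LOAD_FAST c,q → push 3,-1. Stack: [3, -1]
BINARY_OP - → 3 - -1 = 4. Stack: [4]
LOAD_FAST_LOAD_FAST b,q → push 15,-1. Stack: [4, 15, -1]
BINARY_OP - → 15 - -1 = 16. Stack: [4, 16]
BINARY_OP ^ → 4 ^ 16 = 20. Stack: [20]
STORE_FAST q → q=20. Stack: []
LOAD_FAST_LOAD_FAST q,c → push 20,3. Stack: [20, 3]
BINARY_OP + → 20 + 3 = 23. Stack: [23]
STORE_FAST q → q=23. Stack: []
LOAD_FAST b → push 15. Stack: [15]
LOAD_CONST → push 5. Stack: [15, 5]
BINARY_OP * → 15 * 5 = 75. Stack: [75]
LOAD_FAST a → push 13. Stack: [75, 13]
BINARY_OP * → 75 * 13 = 975. Stack: [975]
STORE_FAST y → y=975. Stack: []
LOAD_FAST y → push 975. Stack: [975]
RETURN_VALUE → return 975.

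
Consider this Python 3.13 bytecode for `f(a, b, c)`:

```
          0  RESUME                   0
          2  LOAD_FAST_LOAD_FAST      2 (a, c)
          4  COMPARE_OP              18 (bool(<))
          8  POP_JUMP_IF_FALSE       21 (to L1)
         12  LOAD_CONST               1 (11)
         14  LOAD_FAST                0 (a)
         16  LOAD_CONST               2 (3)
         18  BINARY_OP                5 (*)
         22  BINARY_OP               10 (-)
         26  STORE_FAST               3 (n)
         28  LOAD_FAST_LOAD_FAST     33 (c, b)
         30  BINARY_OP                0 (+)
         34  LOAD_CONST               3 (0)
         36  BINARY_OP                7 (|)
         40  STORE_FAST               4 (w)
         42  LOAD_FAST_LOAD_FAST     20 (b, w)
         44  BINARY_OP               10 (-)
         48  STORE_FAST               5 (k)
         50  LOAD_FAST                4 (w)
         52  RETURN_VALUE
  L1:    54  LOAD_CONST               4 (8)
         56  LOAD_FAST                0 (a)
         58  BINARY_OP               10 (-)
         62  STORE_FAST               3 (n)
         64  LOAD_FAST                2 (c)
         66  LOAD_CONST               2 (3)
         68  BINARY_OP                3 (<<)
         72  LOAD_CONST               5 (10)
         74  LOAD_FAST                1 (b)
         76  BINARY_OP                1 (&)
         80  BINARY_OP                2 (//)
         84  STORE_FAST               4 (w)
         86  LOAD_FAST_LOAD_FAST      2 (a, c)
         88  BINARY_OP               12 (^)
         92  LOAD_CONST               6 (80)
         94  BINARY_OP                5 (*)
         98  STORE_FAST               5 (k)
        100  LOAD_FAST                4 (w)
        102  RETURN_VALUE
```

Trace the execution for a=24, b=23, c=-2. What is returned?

-8

LOAD_FAST_LOAD_FAST a,c → push 24,-2. Stack: [24, -2]
COMPARE_OP bool(<) → 24 vs -2 = False. Stack: [False]
POP_JUMP_IF_FALSE → pop False; jump. Stack: []
LOAD_CONST → push 8. Stack: [8]
LOAD_FAST a → push 24. Stack: [8, 24]
BINARY_OP - → 8 - 24 = -16. Stack: [-16]
STORE_FAST n → n=-16. Stack: []
LOAD_FAST c → push -2. Stack: [-2]
LOAD_CONST → push 3. Stack: [-2, 3]
BINARY_OP << → -2 << 3 = -16. Stack: [-16]
LOAD_CONST → push 10. Stack: [-16, 10]
LOAD_FAST b → push 23. Stack: [-16, 10, 23]
BINARY_OP & → 10 & 23 = 2. Stack: [-16, 2]
BINARY_OP // → -16 // 2 = -8. Stack: [-8]
STORE_FAST w → w=-8. Stack: []
LOAD_FAST_LOAD_FAST a,c → push 24,-2. Stack: [24, -2]
BINARY_OP ^ → 24 ^ -2 = -26. Stack: [-26]
LOAD_CONST → push 80. Stack: [-26, 80]
BINARY_OP * → -26 * 80 = -2080. Stack: [-2080]
STORE_FAST k → k=-2080. Stack: []
LOAD_FAST w → push -8. Stack: [-8]
RETURN_VALUE → return -8.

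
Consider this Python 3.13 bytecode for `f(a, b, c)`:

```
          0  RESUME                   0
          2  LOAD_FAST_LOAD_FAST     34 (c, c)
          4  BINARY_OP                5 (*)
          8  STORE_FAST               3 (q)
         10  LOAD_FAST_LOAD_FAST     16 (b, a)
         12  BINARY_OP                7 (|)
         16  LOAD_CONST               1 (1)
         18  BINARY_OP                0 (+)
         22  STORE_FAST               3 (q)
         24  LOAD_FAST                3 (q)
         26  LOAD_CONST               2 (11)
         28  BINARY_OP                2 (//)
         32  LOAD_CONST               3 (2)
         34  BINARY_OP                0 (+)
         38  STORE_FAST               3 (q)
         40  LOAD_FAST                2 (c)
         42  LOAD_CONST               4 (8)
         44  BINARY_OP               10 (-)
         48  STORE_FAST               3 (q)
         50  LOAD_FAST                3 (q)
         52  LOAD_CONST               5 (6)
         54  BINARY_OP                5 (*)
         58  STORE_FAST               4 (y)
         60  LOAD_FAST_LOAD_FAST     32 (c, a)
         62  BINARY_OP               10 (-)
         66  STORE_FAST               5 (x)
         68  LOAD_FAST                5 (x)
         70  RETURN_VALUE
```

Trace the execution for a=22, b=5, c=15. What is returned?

-7

LOAD_FAST_LOAD_FAST c,c → push 15,15. Stack: [15, 15]
BINARY_OP * → 15 * 15 = 225. Stack: [225]
STORE_FAST q → q=225. Stack: []
LOAD_FAST_LOAD_FAST b,a → push 5,22. Stack: [5, 22]
BINARY_OP | → 5 | 22 = 23. Stack: [23]
LOAD_CONST → push 1. Stack: [23, 1]
BINARY_OP + → 23 + 1 = 24. Stack: [24]
STORE_FAST q → q=24. Stack: []
LOAD_FAST q → push 24. Stack: [24]
LOAD_CONST → push 11. Stack: [24, 11]
BINARY_OP // → 24 // 11 = 2. Stack: [2]
LOAD_CONST → push 2. Stack: [2, 2]
BINARY_OP + → 2 + 2 = 4. Stack: [4]
STORE_FAST q → q=4. Stack: []
LOAD_FAST c → push 15. Stack: [15]
LOAD_CONST → push 8. Stack: [15, 8]
BINARY_OP - → 15 - 8 = 7. Stack: [7]
STORE_FAST q → q=7. Stack: []
LOAD_FAST q → push 7. Stack: [7]
LOAD_CONST → push 6. Stack: [7, 6]
BINARY_OP * → 7 * 6 = 42. Stack: [42]
STORE_FAST y → y=42. Stack: []
LOAD_FAST_LOAD_FAST c,a → push 15,22. Stack: [15, 22]
BINARY_OP - → 15 - 22 = -7. Stack: [-7]
STORE_FAST x → x=-7. Stack: []
LOAD_FAST x → push -7. Stack: [-7]
RETURN_VALUE → return -7.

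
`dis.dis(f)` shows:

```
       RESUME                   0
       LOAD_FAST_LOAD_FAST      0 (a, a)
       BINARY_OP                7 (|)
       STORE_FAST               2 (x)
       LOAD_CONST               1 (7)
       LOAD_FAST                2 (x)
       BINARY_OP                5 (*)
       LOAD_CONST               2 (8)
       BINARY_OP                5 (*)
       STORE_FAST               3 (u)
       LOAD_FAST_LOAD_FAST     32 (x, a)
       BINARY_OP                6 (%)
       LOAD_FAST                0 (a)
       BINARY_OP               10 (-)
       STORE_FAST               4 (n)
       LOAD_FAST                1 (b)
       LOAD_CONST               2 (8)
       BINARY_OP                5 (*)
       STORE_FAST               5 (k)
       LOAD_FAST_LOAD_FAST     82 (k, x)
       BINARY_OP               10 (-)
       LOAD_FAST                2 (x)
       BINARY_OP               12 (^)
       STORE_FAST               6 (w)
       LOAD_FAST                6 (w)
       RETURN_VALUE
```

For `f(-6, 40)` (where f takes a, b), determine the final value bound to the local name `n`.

6

LOAD_FAST_LOAD_FAST a,a → push -6,-6. Stack: [-6, -6]
BINARY_OP | → -6 | -6 = -6. Stack: [-6]
STORE_FAST x → x=-6. Stack: []
LOAD_CONST → push 7. Stack: [7]
LOAD_FAST x → push -6. Stack: [7, -6]
BINARY_OP * → 7 * -6 = -42. Stack: [-42]
LOAD_CONST → push 8. Stack: [-42, 8]
BINARY_OP * → -42 * 8 = -336. Stack: [-336]
STORE_FAST u → u=-336. Stack: []
LOAD_FAST_LOAD_FAST x,a → push -6,-6. Stack: [-6, -6]
BINARY_OP % → -6 % -6 = 0. Stack: [0]
LOAD_FAST a → push -6. Stack: [0, -6]
BINARY_OP - → 0 - -6 = 6. Stack: [6]
STORE_FAST n → n=6. Stack: []
LOAD_FAST b → push 40. Stack: [40]
LOAD_CONST → push 8. Stack: [40, 8]
BINARY_OP * → 40 * 8 = 320. Stack: [320]
STORE_FAST k → k=320. Stack: []
LOAD_FAST_LOAD_FAST k,x → push 320,-6. Stack: [320, -6]
BINARY_OP - → 320 - -6 = 326. Stack: [326]
LOAD_FAST x → push -6. Stack: [326, -6]
BINARY_OP ^ → 326 ^ -6 = -324. Stack: [-324]
STORE_FAST w → w=-324. Stack: []
LOAD_FAST w → push -324. Stack: [-324]
RETURN_VALUE → return -324.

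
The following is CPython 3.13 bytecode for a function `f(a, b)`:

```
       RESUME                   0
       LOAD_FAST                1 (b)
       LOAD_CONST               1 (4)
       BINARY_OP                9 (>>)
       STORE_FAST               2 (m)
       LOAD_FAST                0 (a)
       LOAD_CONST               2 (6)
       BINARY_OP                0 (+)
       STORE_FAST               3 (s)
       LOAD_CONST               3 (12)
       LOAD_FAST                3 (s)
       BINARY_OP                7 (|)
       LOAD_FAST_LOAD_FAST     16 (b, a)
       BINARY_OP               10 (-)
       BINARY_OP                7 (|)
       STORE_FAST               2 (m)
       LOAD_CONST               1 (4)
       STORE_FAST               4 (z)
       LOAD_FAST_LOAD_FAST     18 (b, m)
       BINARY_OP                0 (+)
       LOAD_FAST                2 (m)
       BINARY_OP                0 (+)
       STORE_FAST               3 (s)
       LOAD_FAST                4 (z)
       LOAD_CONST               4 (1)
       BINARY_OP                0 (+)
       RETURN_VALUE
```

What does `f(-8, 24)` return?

LOAD_FAST b → push 24. Stack: [24]
LOAD_CONST → push 4. Stack: [24, 4]
BINARY_OP >> → 24 >> 4 = 1. Stack: [1]
STORE_FAST m → m=1. Stack: []
LOAD_FAST a → push -8. Stack: [-8]
LOAD_CONST → push 6. Stack: [-8, 6]
BINARY_OP + → -8 + 6 = -2. Stack: [-2]
STORE_FAST s → s=-2. Stack: []
LOAD_CONST → push 12. Stack: [12]
LOAD_FAST s → push -2. Stack: [12, -2]
BINARY_OP | → 12 | -2 = -2. Stack: [-2]
LOAD_FAST_LOAD_FAST b,a → push 24,-8. Stack: [-2, 24, -8]
BINARY_OP - → 24 - -8 = 32. Stack: [-2, 32]
BINARY_OP | → -2 | 32 = -2. Stack: [-2]
STORE_FAST m → m=-2. Stack: []
LOAD_CONST → push 4. Stack: [4]
STORE_FAST z → z=4. Stack: []
LOAD_FAST_LOAD_FAST b,m → push 24,-2. Stack: [24, -2]
BINARY_OP + → 24 + -2 = 22. Stack: [22]
LOAD_FAST m → push -2. Stack: [22, -2]
BINARY_OP + → 22 + -2 = 20. Stack: [20]
STORE_FAST s → s=20. Stack: []
LOAD_FAST z → push 4. Stack: [4]
LOAD_CONST → push 1. Stack: [4, 1]
BINARY_OP + → 4 + 1 = 5. Stack: [5]
RETURN_VALUE → return 5.

5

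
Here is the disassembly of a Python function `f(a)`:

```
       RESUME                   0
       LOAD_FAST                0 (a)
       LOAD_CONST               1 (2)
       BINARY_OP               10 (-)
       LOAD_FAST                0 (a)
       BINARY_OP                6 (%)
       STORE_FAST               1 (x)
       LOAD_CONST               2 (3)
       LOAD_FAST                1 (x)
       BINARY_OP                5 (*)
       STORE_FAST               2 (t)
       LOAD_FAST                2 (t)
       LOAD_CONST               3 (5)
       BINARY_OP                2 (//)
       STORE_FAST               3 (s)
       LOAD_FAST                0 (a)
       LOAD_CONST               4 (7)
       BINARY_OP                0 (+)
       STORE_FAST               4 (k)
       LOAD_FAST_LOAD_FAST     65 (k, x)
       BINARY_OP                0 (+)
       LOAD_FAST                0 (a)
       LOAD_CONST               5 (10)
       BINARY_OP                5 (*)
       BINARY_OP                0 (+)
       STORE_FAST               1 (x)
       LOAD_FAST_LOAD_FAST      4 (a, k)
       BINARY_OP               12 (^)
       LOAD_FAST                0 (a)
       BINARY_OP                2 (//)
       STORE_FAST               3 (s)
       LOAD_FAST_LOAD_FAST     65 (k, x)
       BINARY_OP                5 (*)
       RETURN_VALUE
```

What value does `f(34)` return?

16933

LOAD_FAST a → push 34. Stack: [34]
LOAD_CONST → push 2. Stack: [34, 2]
BINARY_OP - → 34 - 2 = 32. Stack: [32]
LOAD_FAST a → push 34. Stack: [32, 34]
BINARY_OP % → 32 % 34 = 32. Stack: [32]
STORE_FAST x → x=32. Stack: []
LOAD_CONST → push 3. Stack: [3]
LOAD_FAST x → push 32. Stack: [3, 32]
BINARY_OP * → 3 * 32 = 96. Stack: [96]
STORE_FAST t → t=96. Stack: []
LOAD_FAST t → push 96. Stack: [96]
LOAD_CONST → push 5. Stack: [96, 5]
BINARY_OP // → 96 // 5 = 19. Stack: [19]
STORE_FAST s → s=19. Stack: []
LOAD_FAST a → push 34. Stack: [34]
LOAD_CONST → push 7. Stack: [34, 7]
BINARY_OP + → 34 + 7 = 41. Stack: [41]
STORE_FAST k → k=41. Stack: []
LOAD_FAST_LOAD_FAST k,x → push 41,32. Stack: [41, 32]
BINARY_OP + → 41 + 32 = 73. Stack: [73]
LOAD_FAST a → push 34. Stack: [73, 34]
LOAD_CONST → push 10. Stack: [73, 34, 10]
BINARY_OP * → 34 * 10 = 340. Stack: [73, 340]
BINARY_OP + → 73 + 340 = 413. Stack: [413]
STORE_FAST x → x=413. Stack: []
LOAD_FAST_LOAD_FAST a,k → push 34,41. Stack: [34, 41]
BINARY_OP ^ → 34 ^ 41 = 11. Stack: [11]
LOAD_FAST a → push 34. Stack: [11, 34]
BINARY_OP // → 11 // 34 = 0. Stack: [0]
STORE_FAST s → s=0. Stack: []
LOAD_FAST_LOAD_FAST k,x → push 41,413. Stack: [41, 413]
BINARY_OP * → 41 * 413 = 16933. Stack: [16933]
RETURN_VALUE → return 16933.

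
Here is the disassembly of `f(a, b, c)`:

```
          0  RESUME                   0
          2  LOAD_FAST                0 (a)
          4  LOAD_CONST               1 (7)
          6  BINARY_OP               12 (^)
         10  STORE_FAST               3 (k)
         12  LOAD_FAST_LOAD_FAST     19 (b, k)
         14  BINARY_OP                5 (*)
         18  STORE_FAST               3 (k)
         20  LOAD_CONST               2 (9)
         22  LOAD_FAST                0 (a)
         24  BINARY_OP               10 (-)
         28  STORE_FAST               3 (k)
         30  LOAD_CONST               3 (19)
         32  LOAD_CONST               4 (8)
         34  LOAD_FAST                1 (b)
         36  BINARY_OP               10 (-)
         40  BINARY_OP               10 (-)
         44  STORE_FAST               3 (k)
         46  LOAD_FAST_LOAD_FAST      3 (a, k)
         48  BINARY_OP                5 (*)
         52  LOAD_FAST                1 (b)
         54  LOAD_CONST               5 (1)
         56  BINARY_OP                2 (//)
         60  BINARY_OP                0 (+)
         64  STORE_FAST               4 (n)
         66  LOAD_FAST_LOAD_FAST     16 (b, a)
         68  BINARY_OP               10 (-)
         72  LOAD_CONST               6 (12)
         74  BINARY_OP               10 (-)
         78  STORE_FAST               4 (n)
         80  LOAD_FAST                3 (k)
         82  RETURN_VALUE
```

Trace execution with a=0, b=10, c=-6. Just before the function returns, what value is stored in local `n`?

-2

LOAD_FAST a → push 0. Stack: [0]
LOAD_CONST → push 7. Stack: [0, 7]
BINARY_OP ^ → 0 ^ 7 = 7. Stack: [7]
STORE_FAST k → k=7. Stack: []
LOAD_FAST_LOAD_FAST b,k → push 10,7. Stack: [10, 7]
BINARY_OP * → 10 * 7 = 70. Stack: [70]
STORE_FAST k → k=70. Stack: []
LOAD_CONST → push 9. Stack: [9]
LOAD_FAST a → push 0. Stack: [9, 0]
BINARY_OP - → 9 - 0 = 9. Stack: [9]
STORE_FAST k → k=9. Stack: []
LOAD_CONST → push 19. Stack: [19]
LOAD_CONST → push 8. Stack: [19, 8]
LOAD_FAST b → push 10. Stack: [19, 8, 10]
BINARY_OP - → 8 - 10 = -2. Stack: [19, -2]
BINARY_OP - → 19 - -2 = 21. Stack: [21]
STORE_FAST k → k=21. Stack: []
LOAD_FAST_LOAD_FAST a,k → push 0,21. Stack: [0, 21]
BINARY_OP * → 0 * 21 = 0. Stack: [0]
LOAD_FAST b → push 10. Stack: [0, 10]
LOAD_CONST → push 1. Stack: [0, 10, 1]
BINARY_OP // → 10 // 1 = 10. Stack: [0, 10]
BINARY_OP + → 0 + 10 = 10. Stack: [10]
STORE_FAST n → n=10. Stack: []
LOAD_FAST_LOAD_FAST b,a → push 10,0. Stack: [10, 0]
BINARY_OP - → 10 - 0 = 10. Stack: [10]
LOAD_CONST → push 12. Stack: [10, 12]
BINARY_OP - → 10 - 12 = -2. Stack: [-2]
STORE_FAST n → n=-2. Stack: []
LOAD_FAST k → push 21. Stack: [21]
RETURN_VALUE → return 21.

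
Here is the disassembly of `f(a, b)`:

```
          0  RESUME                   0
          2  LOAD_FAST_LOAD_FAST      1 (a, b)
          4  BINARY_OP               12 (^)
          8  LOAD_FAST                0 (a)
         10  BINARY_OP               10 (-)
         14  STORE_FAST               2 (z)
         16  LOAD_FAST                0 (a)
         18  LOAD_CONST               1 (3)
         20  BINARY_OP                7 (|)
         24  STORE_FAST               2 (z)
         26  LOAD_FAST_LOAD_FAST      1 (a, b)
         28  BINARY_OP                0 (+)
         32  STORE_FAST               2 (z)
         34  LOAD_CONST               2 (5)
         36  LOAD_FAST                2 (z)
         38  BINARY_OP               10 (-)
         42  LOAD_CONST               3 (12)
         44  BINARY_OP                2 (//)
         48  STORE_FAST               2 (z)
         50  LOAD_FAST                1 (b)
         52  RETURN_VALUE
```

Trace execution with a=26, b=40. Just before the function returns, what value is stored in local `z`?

-6

LOAD_FAST_LOAD_FAST a,b → push 26,40. Stack: [26, 40]
BINARY_OP ^ → 26 ^ 40 = 50. Stack: [50]
LOAD_FAST a → push 26. Stack: [50, 26]
BINARY_OP - → 50 - 26 = 24. Stack: [24]
STORE_FAST z → z=24. Stack: []
LOAD_FAST a → push 26. Stack: [26]
LOAD_CONST → push 3. Stack: [26, 3]
BINARY_OP | → 26 | 3 = 27. Stack: [27]
STORE_FAST z → z=27. Stack: []
LOAD_FAST_LOAD_FAST a,b → push 26,40. Stack: [26, 40]
BINARY_OP + → 26 + 40 = 66. Stack: [66]
STORE_FAST z → z=66. Stack: []
LOAD_CONST → push 5. Stack: [5]
LOAD_FAST z → push 66. Stack: [5, 66]
BINARY_OP - → 5 - 66 = -61. Stack: [-61]
LOAD_CONST → push 12. Stack: [-61, 12]
BINARY_OP // → -61 // 12 = -6. Stack: [-6]
STORE_FAST z → z=-6. Stack: []
LOAD_FAST b → push 40. Stack: [40]
RETURN_VALUE → return 40.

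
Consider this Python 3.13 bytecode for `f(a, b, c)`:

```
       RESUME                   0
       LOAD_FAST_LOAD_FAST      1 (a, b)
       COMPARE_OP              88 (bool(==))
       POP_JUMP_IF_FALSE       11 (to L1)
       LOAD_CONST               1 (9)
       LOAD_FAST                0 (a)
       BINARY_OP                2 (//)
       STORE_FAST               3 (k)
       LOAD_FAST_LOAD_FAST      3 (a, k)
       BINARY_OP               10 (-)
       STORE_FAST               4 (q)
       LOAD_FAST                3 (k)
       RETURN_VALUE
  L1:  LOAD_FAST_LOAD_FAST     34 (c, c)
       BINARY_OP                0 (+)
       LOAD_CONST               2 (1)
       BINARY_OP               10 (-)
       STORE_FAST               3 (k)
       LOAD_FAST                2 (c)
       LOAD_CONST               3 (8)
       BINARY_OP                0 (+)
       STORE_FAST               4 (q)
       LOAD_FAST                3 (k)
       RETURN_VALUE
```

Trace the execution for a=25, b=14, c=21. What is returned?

LOAD_FAST_LOAD_FAST a,b → push 25,14. Stack: [25, 14]
COMPARE_OP bool(==) → 25 vs 14 = False. Stack: [False]
POP_JUMP_IF_FALSE → pop False; jump. Stack: []
LOAD_FAST_LOAD_FAST c,c → push 21,21. Stack: [21, 21]
BINARY_OP + → 21 + 21 = 42. Stack: [42]
LOAD_CONST → push 1. Stack: [42, 1]
BINARY_OP - → 42 - 1 = 41. Stack: [41]
STORE_FAST k → k=41. Stack: []
LOAD_FAST c → push 21. Stack: [21]
LOAD_CONST → push 8. Stack: [21, 8]
BINARY_OP + → 21 + 8 = 29. Stack: [29]
STORE_FAST q → q=29. Stack: []
LOAD_FAST k → push 41. Stack: [41]
RETURN_VALUE → return 41.

41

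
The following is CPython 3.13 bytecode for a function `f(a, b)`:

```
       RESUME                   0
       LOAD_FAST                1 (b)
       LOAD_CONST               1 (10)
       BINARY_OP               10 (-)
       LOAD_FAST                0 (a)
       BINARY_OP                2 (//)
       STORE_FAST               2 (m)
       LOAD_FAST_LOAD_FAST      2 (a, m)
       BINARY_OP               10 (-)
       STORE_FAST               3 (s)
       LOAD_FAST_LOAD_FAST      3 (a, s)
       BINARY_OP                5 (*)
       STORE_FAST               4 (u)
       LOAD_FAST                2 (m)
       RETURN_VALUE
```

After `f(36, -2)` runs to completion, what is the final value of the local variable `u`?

1332

LOAD_FAST b → push -2. Stack: [-2]
LOAD_CONST → push 10. Stack: [-2, 10]
BINARY_OP - → -2 - 10 = -12. Stack: [-12]
LOAD_FAST a → push 36. Stack: [-12, 36]
BINARY_OP // → -12 // 36 = -1. Stack: [-1]
STORE_FAST m → m=-1. Stack: []
LOAD_FAST_LOAD_FAST a,m → push 36,-1. Stack: [36, -1]
BINARY_OP - → 36 - -1 = 37. Stack: [37]
STORE_FAST s → s=37. Stack: []
LOAD_FAST_LOAD_FAST a,s → push 36,37. Stack: [36, 37]
BINARY_OP * → 36 * 37 = 1332. Stack: [1332]
STORE_FAST u → u=1332. Stack: []
LOAD_FAST m → push -1. Stack: [-1]
RETURN_VALUE → return -1.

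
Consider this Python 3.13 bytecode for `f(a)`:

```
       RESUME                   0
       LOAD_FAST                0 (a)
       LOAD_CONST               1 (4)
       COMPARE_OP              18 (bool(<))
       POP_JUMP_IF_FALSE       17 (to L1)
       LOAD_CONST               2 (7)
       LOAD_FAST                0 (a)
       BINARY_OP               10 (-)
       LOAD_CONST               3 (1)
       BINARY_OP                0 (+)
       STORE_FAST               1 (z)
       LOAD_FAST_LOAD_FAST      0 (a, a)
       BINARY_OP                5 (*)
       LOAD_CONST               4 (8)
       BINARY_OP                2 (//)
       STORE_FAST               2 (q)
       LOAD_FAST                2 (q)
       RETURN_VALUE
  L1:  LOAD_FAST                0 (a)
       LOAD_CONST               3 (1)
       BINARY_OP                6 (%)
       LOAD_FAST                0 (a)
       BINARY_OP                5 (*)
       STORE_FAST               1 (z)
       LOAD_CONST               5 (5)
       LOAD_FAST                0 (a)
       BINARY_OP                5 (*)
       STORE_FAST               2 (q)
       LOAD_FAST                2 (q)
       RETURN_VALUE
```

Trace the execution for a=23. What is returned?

LOAD_FAST a → push 23. Stack: [23]
LOAD_CONST → push 4. Stack: [23, 4]
COMPARE_OP bool(<) → 23 vs 4 = False. Stack: [False]
POP_JUMP_IF_FALSE → pop False; jump. Stack: []
LOAD_FAST a → push 23. Stack: [23]
LOAD_CONST → push 1. Stack: [23, 1]
BINARY_OP % → 23 % 1 = 0. Stack: [0]
LOAD_FAST a → push 23. Stack: [0, 23]
BINARY_OP * → 0 * 23 = 0. Stack: [0]
STORE_FAST z → z=0. Stack: []
LOAD_CONST → push 5. Stack: [5]
LOAD_FAST a → push 23. Stack: [5, 23]
BINARY_OP * → 5 * 23 = 115. Stack: [115]
STORE_FAST q → q=115. Stack: []
LOAD_FAST q → push 115. Stack: [115]
RETURN_VALUE → return 115.

115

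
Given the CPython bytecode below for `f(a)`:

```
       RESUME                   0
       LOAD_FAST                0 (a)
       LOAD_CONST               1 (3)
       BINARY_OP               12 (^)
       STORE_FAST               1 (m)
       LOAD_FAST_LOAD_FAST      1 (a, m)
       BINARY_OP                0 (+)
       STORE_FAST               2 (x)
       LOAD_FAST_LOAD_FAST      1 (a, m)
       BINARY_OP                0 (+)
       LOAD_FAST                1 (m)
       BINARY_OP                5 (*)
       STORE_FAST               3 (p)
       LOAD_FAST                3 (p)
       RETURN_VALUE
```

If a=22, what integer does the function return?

LOAD_FAST a → push 22. Stack: [22]
LOAD_CONST → push 3. Stack: [22, 3]
BINARY_OP ^ → 22 ^ 3 = 21. Stack: [21]
STORE_FAST m → m=21. Stack: []
LOAD_FAST_LOAD_FAST a,m → push 22,21. Stack: [22, 21]
BINARY_OP + → 22 + 21 = 43. Stack: [43]
STORE_FAST x → x=43. Stack: []
LOAD_FAST_LOAD_FAST a,m → push 22,21. Stack: [22, 21]
BINARY_OP + → 22 + 21 = 43. Stack: [43]
LOAD_FAST m → push 21. Stack: [43, 21]
BINARY_OP * → 43 * 21 = 903. Stack: [903]
STORE_FAST p → p=903. Stack: []
LOAD_FAST p → push 903. Stack: [903]
RETURN_VALUE → return 903.

903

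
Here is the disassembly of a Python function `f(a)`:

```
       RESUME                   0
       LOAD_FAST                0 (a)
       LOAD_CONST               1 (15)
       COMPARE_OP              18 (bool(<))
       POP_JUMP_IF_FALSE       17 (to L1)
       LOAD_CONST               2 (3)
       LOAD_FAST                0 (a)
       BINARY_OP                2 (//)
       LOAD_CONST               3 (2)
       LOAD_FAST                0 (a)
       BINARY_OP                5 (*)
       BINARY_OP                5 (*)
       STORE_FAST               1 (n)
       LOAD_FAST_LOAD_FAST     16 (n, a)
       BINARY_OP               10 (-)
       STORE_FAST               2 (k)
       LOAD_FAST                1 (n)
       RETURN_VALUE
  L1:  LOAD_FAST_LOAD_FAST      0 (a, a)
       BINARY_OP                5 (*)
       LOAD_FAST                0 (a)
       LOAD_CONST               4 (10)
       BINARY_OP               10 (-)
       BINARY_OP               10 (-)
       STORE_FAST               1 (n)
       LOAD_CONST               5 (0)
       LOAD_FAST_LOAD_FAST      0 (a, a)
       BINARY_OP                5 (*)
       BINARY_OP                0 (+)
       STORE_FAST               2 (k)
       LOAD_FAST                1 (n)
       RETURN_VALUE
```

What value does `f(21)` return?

430

LOAD_FAST a → push 21. Stack: [21]
LOAD_CONST → push 15. Stack: [21, 15]
COMPARE_OP bool(<) → 21 vs 15 = False. Stack: [False]
POP_JUMP_IF_FALSE → pop False; jump. Stack: []
LOAD_FAST_LOAD_FAST a,a → push 21,21. Stack: [21, 21]
BINARY_OP * → 21 * 21 = 441. Stack: [441]
LOAD_FAST a → push 21. Stack: [441, 21]
LOAD_CONST → push 10. Stack: [441, 21, 10]
BINARY_OP - → 21 - 10 = 11. Stack: [441, 11]
BINARY_OP - → 441 - 11 = 430. Stack: [430]
STORE_FAST n → n=430. Stack: []
LOAD_CONST → push 0. Stack: [0]
LOAD_FAST_LOAD_FAST a,a → push 21,21. Stack: [0, 21, 21]
BINARY_OP * → 21 * 21 = 441. Stack: [0, 441]
BINARY_OP + → 0 + 441 = 441. Stack: [441]
STORE_FAST k → k=441. Stack: []
LOAD_FAST n → push 430. Stack: [430]
RETURN_VALUE → return 430.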